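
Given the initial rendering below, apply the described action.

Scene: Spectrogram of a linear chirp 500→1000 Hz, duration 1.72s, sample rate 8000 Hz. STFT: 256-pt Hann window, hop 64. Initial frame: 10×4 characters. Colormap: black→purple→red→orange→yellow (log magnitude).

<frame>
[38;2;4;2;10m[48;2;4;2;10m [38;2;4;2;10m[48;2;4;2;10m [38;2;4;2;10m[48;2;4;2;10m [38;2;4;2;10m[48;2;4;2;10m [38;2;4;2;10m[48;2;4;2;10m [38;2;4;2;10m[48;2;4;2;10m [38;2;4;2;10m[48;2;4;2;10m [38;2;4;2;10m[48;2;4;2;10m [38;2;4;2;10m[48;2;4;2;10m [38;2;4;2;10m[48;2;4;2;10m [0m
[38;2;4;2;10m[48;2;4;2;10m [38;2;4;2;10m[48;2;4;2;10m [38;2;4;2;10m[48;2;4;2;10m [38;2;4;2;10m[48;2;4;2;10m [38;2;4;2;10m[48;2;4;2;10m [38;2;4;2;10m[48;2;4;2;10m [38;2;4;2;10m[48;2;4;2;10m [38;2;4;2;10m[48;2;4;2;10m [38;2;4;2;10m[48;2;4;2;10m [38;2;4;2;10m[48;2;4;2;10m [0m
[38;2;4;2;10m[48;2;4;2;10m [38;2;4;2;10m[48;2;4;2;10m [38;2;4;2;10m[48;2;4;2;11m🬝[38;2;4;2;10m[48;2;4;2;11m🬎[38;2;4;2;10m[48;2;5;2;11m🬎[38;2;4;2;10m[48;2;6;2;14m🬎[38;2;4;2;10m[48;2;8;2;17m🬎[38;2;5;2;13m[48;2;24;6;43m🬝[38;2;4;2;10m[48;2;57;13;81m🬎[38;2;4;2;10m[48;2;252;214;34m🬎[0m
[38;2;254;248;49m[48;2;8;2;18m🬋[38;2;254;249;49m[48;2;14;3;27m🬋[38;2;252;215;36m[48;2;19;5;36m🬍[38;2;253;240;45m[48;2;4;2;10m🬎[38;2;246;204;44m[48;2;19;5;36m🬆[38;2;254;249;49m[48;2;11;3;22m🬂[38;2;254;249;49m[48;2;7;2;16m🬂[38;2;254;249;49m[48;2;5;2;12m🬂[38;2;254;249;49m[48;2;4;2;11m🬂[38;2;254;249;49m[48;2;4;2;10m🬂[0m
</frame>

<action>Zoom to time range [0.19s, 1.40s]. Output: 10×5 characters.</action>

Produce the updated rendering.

<frame>
[38;2;4;2;10m[48;2;4;2;10m [38;2;4;2;10m[48;2;4;2;10m [38;2;4;2;10m[48;2;4;2;10m [38;2;4;2;10m[48;2;4;2;10m [38;2;4;2;10m[48;2;4;2;10m [38;2;4;2;10m[48;2;4;2;10m [38;2;4;2;10m[48;2;4;2;10m [38;2;4;2;10m[48;2;4;2;10m [38;2;4;2;10m[48;2;4;2;10m [38;2;4;2;10m[48;2;4;2;10m [0m
[38;2;4;2;10m[48;2;4;2;10m [38;2;4;2;10m[48;2;4;2;10m [38;2;4;2;10m[48;2;4;2;10m [38;2;4;2;10m[48;2;4;2;10m [38;2;4;2;10m[48;2;4;2;10m [38;2;4;2;10m[48;2;4;2;10m [38;2;4;2;10m[48;2;4;2;10m [38;2;4;2;10m[48;2;4;2;10m [38;2;4;2;10m[48;2;4;2;10m [38;2;4;2;10m[48;2;4;2;10m [0m
[38;2;4;2;10m[48;2;4;2;10m [38;2;4;2;10m[48;2;4;2;10m [38;2;4;2;10m[48;2;4;2;10m [38;2;4;2;10m[48;2;4;2;10m [38;2;4;2;10m[48;2;4;2;10m [38;2;4;2;10m[48;2;4;2;10m [38;2;4;2;10m[48;2;4;2;10m [38;2;4;2;10m[48;2;4;2;10m [38;2;4;2;10m[48;2;4;2;10m [38;2;4;2;10m[48;2;4;2;10m [0m
[38;2;4;2;10m[48;2;5;2;13m🬎[38;2;4;2;10m[48;2;7;2;15m🬎[38;2;4;2;10m[48;2;9;3;19m🬎[38;2;4;2;10m[48;2;12;3;25m🬎[38;2;4;2;10m[48;2;28;7;51m🬎[38;2;13;3;26m[48;2;204;60;74m🬝[38;2;4;2;10m[48;2;252;202;30m🬎[38;2;4;2;10m[48;2;254;249;49m🬎[38;2;4;2;11m[48;2;254;248;49m🬎[38;2;5;2;12m[48;2;254;248;48m🬎[0m
[38;2;246;200;41m[48;2;4;2;11m🬎[38;2;254;249;49m[48;2;25;6;47m🬂[38;2;254;249;49m[48;2;13;3;25m🬂[38;2;254;248;49m[48;2;8;2;17m🬂[38;2;254;247;48m[48;2;5;2;13m🬂[38;2;254;248;48m[48;2;5;2;12m🬂[38;2;254;249;49m[48;2;4;2;11m🬂[38;2;252;203;30m[48;2;4;2;10m🬂[38;2;202;56;77m[48;2;13;3;26m🬀[38;2;28;7;50m[48;2;4;2;10m🬂[0m
</frame>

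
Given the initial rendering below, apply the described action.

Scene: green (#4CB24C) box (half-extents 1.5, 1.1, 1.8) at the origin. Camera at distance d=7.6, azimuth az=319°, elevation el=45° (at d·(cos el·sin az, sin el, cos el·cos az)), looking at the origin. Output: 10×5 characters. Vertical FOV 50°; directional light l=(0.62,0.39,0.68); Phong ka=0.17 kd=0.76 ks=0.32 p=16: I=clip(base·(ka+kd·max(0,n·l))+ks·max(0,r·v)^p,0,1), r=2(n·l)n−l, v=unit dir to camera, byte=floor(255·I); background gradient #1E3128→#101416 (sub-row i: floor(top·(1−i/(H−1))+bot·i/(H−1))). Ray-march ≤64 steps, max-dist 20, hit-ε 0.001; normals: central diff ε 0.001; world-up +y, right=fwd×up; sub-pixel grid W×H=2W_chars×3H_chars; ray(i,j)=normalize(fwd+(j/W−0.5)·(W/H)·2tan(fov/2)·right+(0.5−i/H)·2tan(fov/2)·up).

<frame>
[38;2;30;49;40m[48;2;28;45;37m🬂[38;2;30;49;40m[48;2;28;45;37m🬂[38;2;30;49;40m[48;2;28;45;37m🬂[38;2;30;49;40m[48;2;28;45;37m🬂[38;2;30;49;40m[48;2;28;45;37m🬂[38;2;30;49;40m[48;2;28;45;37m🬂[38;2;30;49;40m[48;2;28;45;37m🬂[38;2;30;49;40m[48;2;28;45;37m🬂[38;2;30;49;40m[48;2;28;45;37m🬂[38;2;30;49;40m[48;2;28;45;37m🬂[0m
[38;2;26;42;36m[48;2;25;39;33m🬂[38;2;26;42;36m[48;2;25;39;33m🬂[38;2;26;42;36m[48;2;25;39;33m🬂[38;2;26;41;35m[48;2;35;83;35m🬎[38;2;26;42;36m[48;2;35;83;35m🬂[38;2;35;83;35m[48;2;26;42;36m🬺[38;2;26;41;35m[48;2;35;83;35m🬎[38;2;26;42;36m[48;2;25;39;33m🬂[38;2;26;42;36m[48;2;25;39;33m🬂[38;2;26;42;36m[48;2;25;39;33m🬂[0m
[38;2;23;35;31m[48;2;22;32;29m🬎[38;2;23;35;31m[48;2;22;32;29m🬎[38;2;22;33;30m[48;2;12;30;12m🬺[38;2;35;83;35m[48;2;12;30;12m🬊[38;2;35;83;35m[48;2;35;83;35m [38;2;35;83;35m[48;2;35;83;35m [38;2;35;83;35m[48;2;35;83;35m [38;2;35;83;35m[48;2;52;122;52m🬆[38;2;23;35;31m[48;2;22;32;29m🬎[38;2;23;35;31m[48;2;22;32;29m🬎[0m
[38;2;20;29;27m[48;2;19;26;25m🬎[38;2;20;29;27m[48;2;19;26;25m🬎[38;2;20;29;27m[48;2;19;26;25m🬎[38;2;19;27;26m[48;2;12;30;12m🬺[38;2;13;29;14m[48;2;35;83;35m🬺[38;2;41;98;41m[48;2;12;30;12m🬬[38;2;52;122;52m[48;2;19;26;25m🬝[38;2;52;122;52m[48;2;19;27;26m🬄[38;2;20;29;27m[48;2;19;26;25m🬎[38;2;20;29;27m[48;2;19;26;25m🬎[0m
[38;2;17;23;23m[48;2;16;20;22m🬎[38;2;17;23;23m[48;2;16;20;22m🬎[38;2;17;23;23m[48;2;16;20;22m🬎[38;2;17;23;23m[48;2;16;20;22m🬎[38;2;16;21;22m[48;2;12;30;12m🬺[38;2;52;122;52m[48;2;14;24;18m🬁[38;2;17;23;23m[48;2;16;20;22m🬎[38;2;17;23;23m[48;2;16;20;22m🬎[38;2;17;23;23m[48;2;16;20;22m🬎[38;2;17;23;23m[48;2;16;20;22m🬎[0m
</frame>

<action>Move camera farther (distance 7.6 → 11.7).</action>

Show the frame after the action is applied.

<frame>
[38;2;30;49;40m[48;2;28;45;37m🬂[38;2;30;49;40m[48;2;28;45;37m🬂[38;2;30;49;40m[48;2;28;45;37m🬂[38;2;30;49;40m[48;2;28;45;37m🬂[38;2;30;49;40m[48;2;28;45;37m🬂[38;2;30;49;40m[48;2;28;45;37m🬂[38;2;30;49;40m[48;2;28;45;37m🬂[38;2;30;49;40m[48;2;28;45;37m🬂[38;2;30;49;40m[48;2;28;45;37m🬂[38;2;30;49;40m[48;2;28;45;37m🬂[0m
[38;2;26;42;36m[48;2;25;39;33m🬂[38;2;26;42;36m[48;2;25;39;33m🬂[38;2;26;42;36m[48;2;25;39;33m🬂[38;2;26;42;36m[48;2;25;39;33m🬂[38;2;25;40;34m[48;2;35;83;35m🬝[38;2;35;83;35m[48;2;25;40;34m🬏[38;2;26;42;36m[48;2;25;39;33m🬂[38;2;26;42;36m[48;2;25;39;33m🬂[38;2;26;42;36m[48;2;25;39;33m🬂[38;2;26;42;36m[48;2;25;39;33m🬂[0m
[38;2;23;35;31m[48;2;22;32;29m🬎[38;2;23;35;31m[48;2;22;32;29m🬎[38;2;23;35;31m[48;2;22;32;29m🬎[38;2;35;83;35m[48;2;20;32;26m🬁[38;2;35;83;35m[48;2;12;30;12m🬬[38;2;35;83;35m[48;2;35;83;35m [38;2;24;36;32m[48;2;41;98;41m🬁[38;2;23;35;31m[48;2;22;32;29m🬎[38;2;23;35;31m[48;2;22;32;29m🬎[38;2;23;35;31m[48;2;22;32;29m🬎[0m
[38;2;20;29;27m[48;2;19;26;25m🬎[38;2;20;29;27m[48;2;19;26;25m🬎[38;2;20;29;27m[48;2;19;26;25m🬎[38;2;20;29;27m[48;2;19;26;25m🬎[38;2;12;30;12m[48;2;19;26;25m🬊[38;2;13;29;15m[48;2;52;122;52m🬲[38;2;52;122;52m[48;2;19;27;26m🬀[38;2;20;29;27m[48;2;19;26;25m🬎[38;2;20;29;27m[48;2;19;26;25m🬎[38;2;20;29;27m[48;2;19;26;25m🬎[0m
[38;2;17;23;23m[48;2;16;20;22m🬎[38;2;17;23;23m[48;2;16;20;22m🬎[38;2;17;23;23m[48;2;16;20;22m🬎[38;2;17;23;23m[48;2;16;20;22m🬎[38;2;17;23;23m[48;2;16;20;22m🬎[38;2;17;23;23m[48;2;16;20;22m🬎[38;2;17;23;23m[48;2;16;20;22m🬎[38;2;17;23;23m[48;2;16;20;22m🬎[38;2;17;23;23m[48;2;16;20;22m🬎[38;2;17;23;23m[48;2;16;20;22m🬎[0m
</frame>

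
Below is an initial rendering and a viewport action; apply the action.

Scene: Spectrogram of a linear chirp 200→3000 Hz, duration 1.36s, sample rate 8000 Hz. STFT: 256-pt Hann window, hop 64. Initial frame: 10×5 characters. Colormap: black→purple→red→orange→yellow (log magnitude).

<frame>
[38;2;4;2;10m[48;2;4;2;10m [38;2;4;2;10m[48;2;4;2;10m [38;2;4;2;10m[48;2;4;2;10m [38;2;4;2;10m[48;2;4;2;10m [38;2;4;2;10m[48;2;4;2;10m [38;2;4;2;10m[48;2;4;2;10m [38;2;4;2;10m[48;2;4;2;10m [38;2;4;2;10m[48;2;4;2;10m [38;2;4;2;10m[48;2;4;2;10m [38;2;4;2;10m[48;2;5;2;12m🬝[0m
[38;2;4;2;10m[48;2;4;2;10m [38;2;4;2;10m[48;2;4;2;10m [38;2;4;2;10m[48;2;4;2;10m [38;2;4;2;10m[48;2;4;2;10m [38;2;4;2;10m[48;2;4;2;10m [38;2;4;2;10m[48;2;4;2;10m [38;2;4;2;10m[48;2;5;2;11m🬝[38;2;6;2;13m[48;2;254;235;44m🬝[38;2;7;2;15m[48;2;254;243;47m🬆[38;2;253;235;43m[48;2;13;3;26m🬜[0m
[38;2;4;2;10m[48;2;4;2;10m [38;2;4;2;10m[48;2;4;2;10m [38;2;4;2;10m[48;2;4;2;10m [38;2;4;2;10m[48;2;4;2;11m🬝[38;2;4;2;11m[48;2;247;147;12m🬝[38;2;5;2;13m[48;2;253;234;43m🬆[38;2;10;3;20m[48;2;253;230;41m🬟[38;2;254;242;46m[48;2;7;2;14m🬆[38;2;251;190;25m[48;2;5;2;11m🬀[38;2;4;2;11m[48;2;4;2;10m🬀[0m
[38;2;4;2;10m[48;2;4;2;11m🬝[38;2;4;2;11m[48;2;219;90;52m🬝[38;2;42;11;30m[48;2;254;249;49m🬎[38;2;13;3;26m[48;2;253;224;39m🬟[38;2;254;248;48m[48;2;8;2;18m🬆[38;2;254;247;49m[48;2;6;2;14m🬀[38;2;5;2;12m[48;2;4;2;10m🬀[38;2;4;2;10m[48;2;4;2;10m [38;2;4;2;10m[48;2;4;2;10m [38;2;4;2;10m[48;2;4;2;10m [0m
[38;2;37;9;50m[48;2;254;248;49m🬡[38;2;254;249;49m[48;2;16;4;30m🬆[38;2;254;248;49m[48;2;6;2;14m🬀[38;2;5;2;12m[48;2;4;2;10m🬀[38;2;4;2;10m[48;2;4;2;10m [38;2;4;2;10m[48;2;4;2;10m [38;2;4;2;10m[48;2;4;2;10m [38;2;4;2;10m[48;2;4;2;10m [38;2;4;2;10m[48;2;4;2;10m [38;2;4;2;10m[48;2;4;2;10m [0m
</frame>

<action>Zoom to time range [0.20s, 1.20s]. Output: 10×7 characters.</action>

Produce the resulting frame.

<frame>
[38;2;4;2;10m[48;2;4;2;10m [38;2;4;2;10m[48;2;4;2;10m [38;2;4;2;10m[48;2;4;2;10m [38;2;4;2;10m[48;2;4;2;10m [38;2;4;2;10m[48;2;4;2;10m [38;2;4;2;10m[48;2;4;2;10m [38;2;4;2;10m[48;2;4;2;10m [38;2;4;2;10m[48;2;4;2;10m [38;2;4;2;10m[48;2;4;2;10m [38;2;4;2;10m[48;2;4;2;10m [0m
[38;2;4;2;10m[48;2;4;2;10m [38;2;4;2;10m[48;2;4;2;10m [38;2;4;2;10m[48;2;4;2;10m [38;2;4;2;10m[48;2;4;2;10m [38;2;4;2;10m[48;2;4;2;10m [38;2;4;2;10m[48;2;4;2;10m [38;2;4;2;10m[48;2;4;2;10m [38;2;4;2;10m[48;2;4;2;10m [38;2;4;2;10m[48;2;4;2;10m [38;2;4;2;10m[48;2;5;2;12m🬝[0m
[38;2;4;2;10m[48;2;4;2;10m [38;2;4;2;10m[48;2;4;2;10m [38;2;4;2;10m[48;2;4;2;10m [38;2;4;2;10m[48;2;4;2;10m [38;2;4;2;10m[48;2;4;2;10m [38;2;4;2;10m[48;2;4;2;10m [38;2;4;2;10m[48;2;5;2;11m🬝[38;2;4;2;11m[48;2;36;8;64m🬝[38;2;14;4;27m[48;2;254;248;49m🬎[38;2;90;23;48m[48;2;244;208;50m🬂[0m
[38;2;4;2;10m[48;2;4;2;10m [38;2;4;2;10m[48;2;4;2;10m [38;2;4;2;10m[48;2;4;2;10m [38;2;4;2;10m[48;2;5;2;11m🬝[38;2;4;2;11m[48;2;37;8;65m🬝[38;2;14;4;28m[48;2;254;249;49m🬎[38;2;17;4;32m[48;2;244;206;51m🬂[38;2;253;230;41m[48;2;7;2;16m🬎[38;2;248;193;33m[48;2;7;2;16m🬂[38;2;16;4;31m[48;2;4;2;10m🬀[0m
[38;2;4;2;10m[48;2;4;2;11m🬝[38;2;4;2;11m[48;2;17;4;32m🬝[38;2;8;2;17m[48;2;252;215;35m🬎[38;2;17;4;33m[48;2;253;232;42m🬂[38;2;253;229;41m[48;2;12;3;24m🬎[38;2;247;191;35m[48;2;7;2;16m🬂[38;2;16;4;30m[48;2;4;2;10m🬀[38;2;4;2;11m[48;2;4;2;10m🬀[38;2;4;2;10m[48;2;4;2;10m [38;2;4;2;10m[48;2;4;2;10m [0m
[38;2;10;3;21m[48;2;244;206;51m🬂[38;2;251;220;42m[48;2;25;6;45m🬎[38;2;254;244;47m[48;2;13;3;25m🬂[38;2;29;7;52m[48;2;4;2;11m🬀[38;2;4;2;11m[48;2;4;2;10m🬀[38;2;4;2;10m[48;2;4;2;10m [38;2;4;2;10m[48;2;4;2;10m [38;2;4;2;10m[48;2;4;2;10m [38;2;4;2;10m[48;2;4;2;10m [38;2;4;2;10m[48;2;4;2;10m [0m
[38;2;83;20;87m[48;2;5;2;11m🬀[38;2;5;2;11m[48;2;4;2;10m🬀[38;2;4;2;10m[48;2;4;2;10m [38;2;4;2;10m[48;2;4;2;10m [38;2;4;2;10m[48;2;4;2;10m [38;2;4;2;10m[48;2;4;2;10m [38;2;4;2;10m[48;2;4;2;10m [38;2;4;2;10m[48;2;4;2;10m [38;2;4;2;10m[48;2;4;2;10m [38;2;4;2;10m[48;2;4;2;10m [0m
</frame>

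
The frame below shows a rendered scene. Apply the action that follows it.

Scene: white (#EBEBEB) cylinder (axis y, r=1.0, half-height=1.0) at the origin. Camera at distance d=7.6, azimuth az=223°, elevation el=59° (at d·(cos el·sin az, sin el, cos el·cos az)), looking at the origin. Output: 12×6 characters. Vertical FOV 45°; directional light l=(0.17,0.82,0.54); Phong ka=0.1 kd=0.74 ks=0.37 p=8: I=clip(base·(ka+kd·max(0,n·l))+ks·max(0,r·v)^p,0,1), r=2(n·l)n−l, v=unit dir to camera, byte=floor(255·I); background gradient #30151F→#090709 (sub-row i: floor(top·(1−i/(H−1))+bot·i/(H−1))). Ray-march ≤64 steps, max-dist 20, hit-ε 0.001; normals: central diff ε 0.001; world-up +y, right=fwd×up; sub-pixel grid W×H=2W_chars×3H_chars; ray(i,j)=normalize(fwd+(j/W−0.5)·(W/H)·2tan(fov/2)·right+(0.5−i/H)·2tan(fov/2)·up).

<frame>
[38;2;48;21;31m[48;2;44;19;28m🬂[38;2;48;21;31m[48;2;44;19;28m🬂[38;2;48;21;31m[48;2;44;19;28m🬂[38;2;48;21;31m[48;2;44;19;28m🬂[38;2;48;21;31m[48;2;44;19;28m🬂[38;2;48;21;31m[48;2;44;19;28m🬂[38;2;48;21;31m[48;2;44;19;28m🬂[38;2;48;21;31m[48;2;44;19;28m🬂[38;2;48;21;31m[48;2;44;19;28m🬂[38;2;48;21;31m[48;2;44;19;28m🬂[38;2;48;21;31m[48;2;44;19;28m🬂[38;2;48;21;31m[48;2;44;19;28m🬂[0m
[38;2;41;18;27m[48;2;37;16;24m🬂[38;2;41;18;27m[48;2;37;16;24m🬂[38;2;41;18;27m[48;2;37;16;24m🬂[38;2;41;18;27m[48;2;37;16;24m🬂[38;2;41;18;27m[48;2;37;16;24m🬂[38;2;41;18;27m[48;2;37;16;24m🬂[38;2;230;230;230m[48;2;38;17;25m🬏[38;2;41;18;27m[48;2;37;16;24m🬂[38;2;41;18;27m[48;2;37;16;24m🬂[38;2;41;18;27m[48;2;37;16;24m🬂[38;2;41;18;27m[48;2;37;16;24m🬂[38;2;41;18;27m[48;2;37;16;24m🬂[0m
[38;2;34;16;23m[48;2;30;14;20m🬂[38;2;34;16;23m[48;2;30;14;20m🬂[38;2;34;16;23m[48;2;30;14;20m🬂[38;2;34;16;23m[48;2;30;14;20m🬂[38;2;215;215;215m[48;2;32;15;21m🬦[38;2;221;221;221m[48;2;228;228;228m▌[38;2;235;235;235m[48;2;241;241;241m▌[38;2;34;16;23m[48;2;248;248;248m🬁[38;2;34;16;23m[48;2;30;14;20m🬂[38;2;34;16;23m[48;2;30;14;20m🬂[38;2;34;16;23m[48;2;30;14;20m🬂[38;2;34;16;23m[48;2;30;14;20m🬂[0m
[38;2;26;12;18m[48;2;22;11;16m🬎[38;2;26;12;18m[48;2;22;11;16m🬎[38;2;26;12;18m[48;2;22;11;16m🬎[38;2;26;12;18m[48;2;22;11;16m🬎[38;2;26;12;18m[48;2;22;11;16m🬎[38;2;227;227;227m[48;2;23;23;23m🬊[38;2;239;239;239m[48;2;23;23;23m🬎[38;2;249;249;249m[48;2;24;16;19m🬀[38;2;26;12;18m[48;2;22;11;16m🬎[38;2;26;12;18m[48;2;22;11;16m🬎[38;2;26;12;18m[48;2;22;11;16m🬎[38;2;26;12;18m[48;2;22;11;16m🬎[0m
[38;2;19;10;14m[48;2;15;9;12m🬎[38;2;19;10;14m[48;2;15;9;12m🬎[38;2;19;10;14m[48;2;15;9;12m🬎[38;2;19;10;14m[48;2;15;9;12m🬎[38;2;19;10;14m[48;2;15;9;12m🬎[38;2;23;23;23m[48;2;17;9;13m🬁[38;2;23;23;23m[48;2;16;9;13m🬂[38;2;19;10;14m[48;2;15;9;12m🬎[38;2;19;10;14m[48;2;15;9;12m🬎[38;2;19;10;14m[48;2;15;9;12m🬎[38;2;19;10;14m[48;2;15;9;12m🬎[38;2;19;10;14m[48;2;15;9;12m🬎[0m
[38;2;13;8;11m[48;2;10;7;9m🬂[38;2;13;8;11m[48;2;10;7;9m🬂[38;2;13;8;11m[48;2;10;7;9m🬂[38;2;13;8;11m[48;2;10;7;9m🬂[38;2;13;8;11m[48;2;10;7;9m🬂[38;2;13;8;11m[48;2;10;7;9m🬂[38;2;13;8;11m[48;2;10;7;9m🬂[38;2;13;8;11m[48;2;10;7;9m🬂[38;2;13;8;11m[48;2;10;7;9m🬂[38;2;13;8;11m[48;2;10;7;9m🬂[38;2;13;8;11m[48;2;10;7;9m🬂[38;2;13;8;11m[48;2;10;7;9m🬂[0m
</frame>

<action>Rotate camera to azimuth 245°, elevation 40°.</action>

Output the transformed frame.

<frame>
[38;2;48;21;31m[48;2;44;19;28m🬂[38;2;48;21;31m[48;2;44;19;28m🬂[38;2;48;21;31m[48;2;44;19;28m🬂[38;2;48;21;31m[48;2;44;19;28m🬂[38;2;48;21;31m[48;2;44;19;28m🬂[38;2;48;21;31m[48;2;44;19;28m🬂[38;2;48;21;31m[48;2;44;19;28m🬂[38;2;48;21;31m[48;2;44;19;28m🬂[38;2;48;21;31m[48;2;44;19;28m🬂[38;2;48;21;31m[48;2;44;19;28m🬂[38;2;48;21;31m[48;2;44;19;28m🬂[38;2;48;21;31m[48;2;44;19;28m🬂[0m
[38;2;41;18;27m[48;2;37;16;24m🬂[38;2;41;18;27m[48;2;37;16;24m🬂[38;2;41;18;27m[48;2;37;16;24m🬂[38;2;41;18;27m[48;2;37;16;24m🬂[38;2;41;18;27m[48;2;37;16;24m🬂[38;2;41;18;27m[48;2;37;16;24m🬂[38;2;41;18;27m[48;2;37;16;24m🬂[38;2;41;18;27m[48;2;37;16;24m🬂[38;2;41;18;27m[48;2;37;16;24m🬂[38;2;41;18;27m[48;2;37;16;24m🬂[38;2;41;18;27m[48;2;37;16;24m🬂[38;2;41;18;27m[48;2;37;16;24m🬂[0m
[38;2;34;16;23m[48;2;30;14;20m🬂[38;2;34;16;23m[48;2;30;14;20m🬂[38;2;34;16;23m[48;2;30;14;20m🬂[38;2;34;16;23m[48;2;30;14;20m🬂[38;2;172;172;172m[48;2;30;16;22m🬇[38;2;173;173;173m[48;2;177;177;177m🬆[38;2;177;177;177m[48;2;182;182;182m🬆[38;2;54;45;49m[48;2;185;185;185m🬠[38;2;34;16;23m[48;2;30;14;20m🬂[38;2;34;16;23m[48;2;30;14;20m🬂[38;2;34;16;23m[48;2;30;14;20m🬂[38;2;34;16;23m[48;2;30;14;20m🬂[0m
[38;2;26;12;18m[48;2;22;11;16m🬎[38;2;26;12;18m[48;2;22;11;16m🬎[38;2;26;12;18m[48;2;22;11;16m🬎[38;2;26;12;18m[48;2;22;11;16m🬎[38;2;26;12;18m[48;2;22;11;16m🬎[38;2;23;23;23m[48;2;23;23;23m [38;2;23;23;23m[48;2;23;23;23m [38;2;23;23;23m[48;2;24;12;17m▌[38;2;26;12;18m[48;2;22;11;16m🬎[38;2;26;12;18m[48;2;22;11;16m🬎[38;2;26;12;18m[48;2;22;11;16m🬎[38;2;26;12;18m[48;2;22;11;16m🬎[0m
[38;2;19;10;14m[48;2;15;9;12m🬎[38;2;19;10;14m[48;2;15;9;12m🬎[38;2;19;10;14m[48;2;15;9;12m🬎[38;2;19;10;14m[48;2;15;9;12m🬎[38;2;19;10;14m[48;2;15;9;12m🬎[38;2;23;23;23m[48;2;16;9;13m🬂[38;2;23;23;23m[48;2;16;9;12m🬆[38;2;25;25;25m[48;2;17;9;13m🬀[38;2;19;10;14m[48;2;15;9;12m🬎[38;2;19;10;14m[48;2;15;9;12m🬎[38;2;19;10;14m[48;2;15;9;12m🬎[38;2;19;10;14m[48;2;15;9;12m🬎[0m
[38;2;13;8;11m[48;2;10;7;9m🬂[38;2;13;8;11m[48;2;10;7;9m🬂[38;2;13;8;11m[48;2;10;7;9m🬂[38;2;13;8;11m[48;2;10;7;9m🬂[38;2;13;8;11m[48;2;10;7;9m🬂[38;2;13;8;11m[48;2;10;7;9m🬂[38;2;13;8;11m[48;2;10;7;9m🬂[38;2;13;8;11m[48;2;10;7;9m🬂[38;2;13;8;11m[48;2;10;7;9m🬂[38;2;13;8;11m[48;2;10;7;9m🬂[38;2;13;8;11m[48;2;10;7;9m🬂[38;2;13;8;11m[48;2;10;7;9m🬂[0m
</frame>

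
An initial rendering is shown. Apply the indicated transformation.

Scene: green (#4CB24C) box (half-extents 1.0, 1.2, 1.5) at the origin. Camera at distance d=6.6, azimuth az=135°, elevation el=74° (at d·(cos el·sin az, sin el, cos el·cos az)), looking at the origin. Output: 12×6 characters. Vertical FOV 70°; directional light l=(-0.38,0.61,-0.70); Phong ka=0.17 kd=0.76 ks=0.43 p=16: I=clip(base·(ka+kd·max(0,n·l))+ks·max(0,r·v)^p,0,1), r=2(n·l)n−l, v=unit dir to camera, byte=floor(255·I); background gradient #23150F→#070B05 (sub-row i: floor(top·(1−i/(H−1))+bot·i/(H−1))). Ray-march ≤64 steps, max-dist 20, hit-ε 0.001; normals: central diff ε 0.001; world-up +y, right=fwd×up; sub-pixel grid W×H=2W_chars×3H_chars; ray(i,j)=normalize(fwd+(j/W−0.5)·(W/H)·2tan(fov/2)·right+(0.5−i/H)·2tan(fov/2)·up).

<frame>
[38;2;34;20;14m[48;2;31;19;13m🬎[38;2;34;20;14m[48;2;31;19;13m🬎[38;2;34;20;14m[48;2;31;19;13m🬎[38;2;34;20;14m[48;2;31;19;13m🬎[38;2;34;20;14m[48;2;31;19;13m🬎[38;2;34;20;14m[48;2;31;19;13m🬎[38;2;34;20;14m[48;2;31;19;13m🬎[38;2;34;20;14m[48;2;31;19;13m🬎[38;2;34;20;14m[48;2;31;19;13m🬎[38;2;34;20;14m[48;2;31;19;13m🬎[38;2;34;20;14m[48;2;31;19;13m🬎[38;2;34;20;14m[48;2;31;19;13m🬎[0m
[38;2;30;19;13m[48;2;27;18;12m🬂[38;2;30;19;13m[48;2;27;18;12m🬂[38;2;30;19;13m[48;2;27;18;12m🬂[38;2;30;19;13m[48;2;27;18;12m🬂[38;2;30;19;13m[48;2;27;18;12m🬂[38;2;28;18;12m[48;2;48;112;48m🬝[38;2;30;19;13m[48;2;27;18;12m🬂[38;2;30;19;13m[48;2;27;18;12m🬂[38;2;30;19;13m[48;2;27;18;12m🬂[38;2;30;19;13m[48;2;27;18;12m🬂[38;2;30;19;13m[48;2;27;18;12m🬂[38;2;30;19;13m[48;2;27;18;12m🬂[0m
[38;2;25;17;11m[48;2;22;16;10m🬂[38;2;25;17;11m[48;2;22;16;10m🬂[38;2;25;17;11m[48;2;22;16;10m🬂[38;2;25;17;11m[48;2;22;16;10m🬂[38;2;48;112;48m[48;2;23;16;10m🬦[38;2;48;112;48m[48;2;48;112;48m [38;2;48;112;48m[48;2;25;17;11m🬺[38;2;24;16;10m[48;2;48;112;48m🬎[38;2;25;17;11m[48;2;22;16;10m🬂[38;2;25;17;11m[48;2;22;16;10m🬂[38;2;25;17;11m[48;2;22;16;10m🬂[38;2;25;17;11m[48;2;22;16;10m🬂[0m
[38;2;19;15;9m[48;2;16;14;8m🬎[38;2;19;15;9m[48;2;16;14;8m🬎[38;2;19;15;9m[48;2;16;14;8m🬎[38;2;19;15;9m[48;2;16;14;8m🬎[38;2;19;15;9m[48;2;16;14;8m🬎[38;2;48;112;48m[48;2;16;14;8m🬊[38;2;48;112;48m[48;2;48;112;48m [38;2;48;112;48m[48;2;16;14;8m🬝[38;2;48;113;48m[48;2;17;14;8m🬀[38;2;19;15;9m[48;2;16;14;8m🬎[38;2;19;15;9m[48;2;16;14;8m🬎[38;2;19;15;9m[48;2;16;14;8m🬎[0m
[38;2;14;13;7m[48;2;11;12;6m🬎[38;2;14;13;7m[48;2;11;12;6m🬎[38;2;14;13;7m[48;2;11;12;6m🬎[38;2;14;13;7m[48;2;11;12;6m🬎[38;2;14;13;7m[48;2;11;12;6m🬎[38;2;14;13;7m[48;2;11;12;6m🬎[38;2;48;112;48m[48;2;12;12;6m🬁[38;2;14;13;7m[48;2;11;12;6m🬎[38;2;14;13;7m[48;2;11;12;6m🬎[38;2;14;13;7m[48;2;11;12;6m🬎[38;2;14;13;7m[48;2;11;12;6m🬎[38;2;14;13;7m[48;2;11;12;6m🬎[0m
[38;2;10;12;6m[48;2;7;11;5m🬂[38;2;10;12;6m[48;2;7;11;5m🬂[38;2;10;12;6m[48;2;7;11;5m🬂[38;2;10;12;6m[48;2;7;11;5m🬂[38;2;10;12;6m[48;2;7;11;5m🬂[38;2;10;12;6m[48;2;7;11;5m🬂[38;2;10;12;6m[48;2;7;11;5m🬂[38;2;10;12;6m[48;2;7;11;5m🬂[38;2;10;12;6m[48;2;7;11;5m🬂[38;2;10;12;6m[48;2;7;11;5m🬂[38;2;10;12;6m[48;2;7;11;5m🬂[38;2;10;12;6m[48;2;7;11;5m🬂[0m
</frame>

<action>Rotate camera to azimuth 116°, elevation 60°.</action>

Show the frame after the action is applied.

<frame>
[38;2;34;20;14m[48;2;31;19;13m🬎[38;2;34;20;14m[48;2;31;19;13m🬎[38;2;34;20;14m[48;2;31;19;13m🬎[38;2;34;20;14m[48;2;31;19;13m🬎[38;2;34;20;14m[48;2;31;19;13m🬎[38;2;34;20;14m[48;2;31;19;13m🬎[38;2;34;20;14m[48;2;31;19;13m🬎[38;2;34;20;14m[48;2;31;19;13m🬎[38;2;34;20;14m[48;2;31;19;13m🬎[38;2;34;20;14m[48;2;31;19;13m🬎[38;2;34;20;14m[48;2;31;19;13m🬎[38;2;34;20;14m[48;2;31;19;13m🬎[0m
[38;2;30;19;13m[48;2;27;18;12m🬂[38;2;30;19;13m[48;2;27;18;12m🬂[38;2;30;19;13m[48;2;27;18;12m🬂[38;2;30;19;13m[48;2;27;18;12m🬂[38;2;30;19;13m[48;2;27;18;12m🬂[38;2;30;19;13m[48;2;27;18;12m🬂[38;2;30;19;13m[48;2;27;18;12m🬂[38;2;30;19;13m[48;2;27;18;12m🬂[38;2;30;19;13m[48;2;27;18;12m🬂[38;2;30;19;13m[48;2;27;18;12m🬂[38;2;30;19;13m[48;2;27;18;12m🬂[38;2;30;19;13m[48;2;27;18;12m🬂[0m
[38;2;25;17;11m[48;2;22;16;10m🬂[38;2;25;17;11m[48;2;22;16;10m🬂[38;2;25;17;11m[48;2;22;16;10m🬂[38;2;25;17;11m[48;2;22;16;10m🬂[38;2;24;16;10m[48;2;48;112;48m🬆[38;2;48;112;48m[48;2;48;112;48m [38;2;48;112;48m[48;2;25;17;11m🬺[38;2;25;17;11m[48;2;48;112;48m🬂[38;2;25;17;11m[48;2;22;16;10m🬂[38;2;25;17;11m[48;2;22;16;10m🬂[38;2;25;17;11m[48;2;22;16;10m🬂[38;2;25;17;11m[48;2;22;16;10m🬂[0m
[38;2;19;15;9m[48;2;16;14;8m🬎[38;2;19;15;9m[48;2;16;14;8m🬎[38;2;19;15;9m[48;2;16;14;8m🬎[38;2;19;15;9m[48;2;16;14;8m🬎[38;2;17;14;8m[48;2;12;30;12m🬲[38;2;48;112;48m[48;2;13;26;11m🬂[38;2;48;112;48m[48;2;12;30;12m🬊[38;2;48;112;48m[48;2;15;19;9m🬆[38;2;19;15;9m[48;2;16;14;8m🬎[38;2;19;15;9m[48;2;16;14;8m🬎[38;2;19;15;9m[48;2;16;14;8m🬎[38;2;19;15;9m[48;2;16;14;8m🬎[0m
[38;2;14;13;7m[48;2;11;12;6m🬎[38;2;14;13;7m[48;2;11;12;6m🬎[38;2;14;13;7m[48;2;11;12;6m🬎[38;2;14;13;7m[48;2;11;12;6m🬎[38;2;14;13;7m[48;2;11;12;6m🬎[38;2;14;13;7m[48;2;11;12;6m🬎[38;2;12;30;12m[48;2;12;12;6m🬁[38;2;49;114;49m[48;2;12;12;6m🬀[38;2;14;13;7m[48;2;11;12;6m🬎[38;2;14;13;7m[48;2;11;12;6m🬎[38;2;14;13;7m[48;2;11;12;6m🬎[38;2;14;13;7m[48;2;11;12;6m🬎[0m
[38;2;10;12;6m[48;2;7;11;5m🬂[38;2;10;12;6m[48;2;7;11;5m🬂[38;2;10;12;6m[48;2;7;11;5m🬂[38;2;10;12;6m[48;2;7;11;5m🬂[38;2;10;12;6m[48;2;7;11;5m🬂[38;2;10;12;6m[48;2;7;11;5m🬂[38;2;10;12;6m[48;2;7;11;5m🬂[38;2;10;12;6m[48;2;7;11;5m🬂[38;2;10;12;6m[48;2;7;11;5m🬂[38;2;10;12;6m[48;2;7;11;5m🬂[38;2;10;12;6m[48;2;7;11;5m🬂[38;2;10;12;6m[48;2;7;11;5m🬂[0m
</frame>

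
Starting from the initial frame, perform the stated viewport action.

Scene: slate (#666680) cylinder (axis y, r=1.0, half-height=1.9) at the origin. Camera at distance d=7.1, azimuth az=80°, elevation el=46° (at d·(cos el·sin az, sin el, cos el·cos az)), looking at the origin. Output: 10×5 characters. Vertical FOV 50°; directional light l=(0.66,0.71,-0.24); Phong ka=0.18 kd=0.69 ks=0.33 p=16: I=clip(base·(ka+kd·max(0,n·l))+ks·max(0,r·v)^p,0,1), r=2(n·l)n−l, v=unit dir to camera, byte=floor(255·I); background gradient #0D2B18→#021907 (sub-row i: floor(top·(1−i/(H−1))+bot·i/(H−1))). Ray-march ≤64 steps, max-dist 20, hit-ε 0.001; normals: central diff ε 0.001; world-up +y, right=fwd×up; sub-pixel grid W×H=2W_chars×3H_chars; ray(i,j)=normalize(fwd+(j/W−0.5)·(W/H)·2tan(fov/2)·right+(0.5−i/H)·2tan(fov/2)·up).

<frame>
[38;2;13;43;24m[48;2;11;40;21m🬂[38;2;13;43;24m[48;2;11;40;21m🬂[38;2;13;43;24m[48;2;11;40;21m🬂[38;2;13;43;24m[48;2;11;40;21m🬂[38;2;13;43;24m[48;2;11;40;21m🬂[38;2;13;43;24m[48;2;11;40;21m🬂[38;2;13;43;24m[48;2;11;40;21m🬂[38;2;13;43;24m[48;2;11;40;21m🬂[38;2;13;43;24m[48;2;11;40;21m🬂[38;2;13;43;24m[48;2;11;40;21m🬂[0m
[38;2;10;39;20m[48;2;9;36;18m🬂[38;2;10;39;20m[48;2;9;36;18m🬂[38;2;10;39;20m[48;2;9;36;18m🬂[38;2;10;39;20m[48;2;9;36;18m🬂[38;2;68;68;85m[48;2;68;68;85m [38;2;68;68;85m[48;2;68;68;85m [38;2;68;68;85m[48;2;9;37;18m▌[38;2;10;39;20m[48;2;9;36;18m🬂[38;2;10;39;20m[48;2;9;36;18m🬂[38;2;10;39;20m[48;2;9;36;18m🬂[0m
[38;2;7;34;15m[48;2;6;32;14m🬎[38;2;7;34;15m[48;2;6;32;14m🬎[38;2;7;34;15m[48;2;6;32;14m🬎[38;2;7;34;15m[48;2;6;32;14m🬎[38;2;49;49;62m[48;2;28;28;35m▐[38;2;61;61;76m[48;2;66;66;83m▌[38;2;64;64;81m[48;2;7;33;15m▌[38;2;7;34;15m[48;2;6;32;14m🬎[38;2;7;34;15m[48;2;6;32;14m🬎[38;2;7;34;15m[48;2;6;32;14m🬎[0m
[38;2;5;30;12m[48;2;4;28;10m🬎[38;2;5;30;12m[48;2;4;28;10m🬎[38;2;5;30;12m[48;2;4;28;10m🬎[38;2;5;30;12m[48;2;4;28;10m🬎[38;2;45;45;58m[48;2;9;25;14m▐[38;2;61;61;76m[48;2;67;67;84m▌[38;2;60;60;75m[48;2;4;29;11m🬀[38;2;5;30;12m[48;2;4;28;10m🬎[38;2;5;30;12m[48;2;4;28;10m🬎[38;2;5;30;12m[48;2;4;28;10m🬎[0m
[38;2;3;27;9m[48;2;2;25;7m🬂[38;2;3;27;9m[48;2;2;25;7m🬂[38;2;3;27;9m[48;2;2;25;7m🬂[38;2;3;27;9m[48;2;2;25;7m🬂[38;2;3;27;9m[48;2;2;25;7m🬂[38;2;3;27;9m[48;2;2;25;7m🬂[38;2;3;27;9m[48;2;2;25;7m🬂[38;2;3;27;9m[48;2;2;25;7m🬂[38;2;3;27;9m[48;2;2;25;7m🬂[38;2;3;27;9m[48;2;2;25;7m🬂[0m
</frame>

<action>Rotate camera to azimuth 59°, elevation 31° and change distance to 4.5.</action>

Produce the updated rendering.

<frame>
[38;2;13;43;24m[48;2;11;40;21m🬂[38;2;13;43;24m[48;2;11;40;21m🬂[38;2;13;43;24m[48;2;11;40;21m🬂[38;2;68;68;85m[48;2;20;20;26m🬂[38;2;68;68;85m[48;2;37;37;47m🬂[38;2;68;68;85m[48;2;52;52;65m🬂[38;2;66;66;83m[48;2;60;60;76m🬨[38;2;67;67;84m[48;2;12;41;22m▌[38;2;13;43;24m[48;2;11;40;21m🬂[38;2;13;43;24m[48;2;11;40;21m🬂[0m
[38;2;10;39;20m[48;2;9;36;18m🬂[38;2;10;39;20m[48;2;9;36;18m🬂[38;2;10;39;20m[48;2;9;36;18m🬂[38;2;18;18;23m[48;2;21;21;27m🬲[38;2;41;41;52m[48;2;32;32;40m▐[38;2;49;49;62m[48;2;55;55;70m▌[38;2;61;61;76m[48;2;65;65;82m▌[38;2;66;66;83m[48;2;9;37;18m▌[38;2;10;39;20m[48;2;9;36;18m🬂[38;2;10;39;20m[48;2;9;36;18m🬂[0m
[38;2;7;34;15m[48;2;6;32;14m🬎[38;2;7;34;15m[48;2;6;32;14m🬎[38;2;7;34;15m[48;2;6;32;14m🬎[38;2;18;18;23m[48;2;7;33;15m▐[38;2;40;40;50m[48;2;30;30;38m▐[38;2;49;49;62m[48;2;56;56;70m▌[38;2;62;62;78m[48;2;66;66;83m▌[38;2;7;34;15m[48;2;6;32;14m🬎[38;2;7;34;15m[48;2;6;32;14m🬎[38;2;7;34;15m[48;2;6;32;14m🬎[0m
[38;2;5;30;12m[48;2;4;28;10m🬎[38;2;5;30;12m[48;2;4;28;10m🬎[38;2;5;30;12m[48;2;4;28;10m🬎[38;2;18;18;23m[48;2;4;29;11m▐[38;2;39;39;49m[48;2;27;27;33m▐[38;2;49;49;62m[48;2;57;57;71m▌[38;2;63;63;79m[48;2;67;67;84m▌[38;2;5;30;12m[48;2;4;28;10m🬎[38;2;5;30;12m[48;2;4;28;10m🬎[38;2;5;30;12m[48;2;4;28;10m🬎[0m
[38;2;3;27;9m[48;2;2;25;7m🬂[38;2;3;27;9m[48;2;2;25;7m🬂[38;2;3;27;9m[48;2;2;25;7m🬂[38;2;18;18;23m[48;2;2;25;7m🬁[38;2;37;37;47m[48;2;22;22;28m▐[38;2;49;49;62m[48;2;58;58;72m▌[38;2;65;65;82m[48;2;2;25;7m🬕[38;2;3;27;9m[48;2;2;25;7m🬂[38;2;3;27;9m[48;2;2;25;7m🬂[38;2;3;27;9m[48;2;2;25;7m🬂[0m
</frame>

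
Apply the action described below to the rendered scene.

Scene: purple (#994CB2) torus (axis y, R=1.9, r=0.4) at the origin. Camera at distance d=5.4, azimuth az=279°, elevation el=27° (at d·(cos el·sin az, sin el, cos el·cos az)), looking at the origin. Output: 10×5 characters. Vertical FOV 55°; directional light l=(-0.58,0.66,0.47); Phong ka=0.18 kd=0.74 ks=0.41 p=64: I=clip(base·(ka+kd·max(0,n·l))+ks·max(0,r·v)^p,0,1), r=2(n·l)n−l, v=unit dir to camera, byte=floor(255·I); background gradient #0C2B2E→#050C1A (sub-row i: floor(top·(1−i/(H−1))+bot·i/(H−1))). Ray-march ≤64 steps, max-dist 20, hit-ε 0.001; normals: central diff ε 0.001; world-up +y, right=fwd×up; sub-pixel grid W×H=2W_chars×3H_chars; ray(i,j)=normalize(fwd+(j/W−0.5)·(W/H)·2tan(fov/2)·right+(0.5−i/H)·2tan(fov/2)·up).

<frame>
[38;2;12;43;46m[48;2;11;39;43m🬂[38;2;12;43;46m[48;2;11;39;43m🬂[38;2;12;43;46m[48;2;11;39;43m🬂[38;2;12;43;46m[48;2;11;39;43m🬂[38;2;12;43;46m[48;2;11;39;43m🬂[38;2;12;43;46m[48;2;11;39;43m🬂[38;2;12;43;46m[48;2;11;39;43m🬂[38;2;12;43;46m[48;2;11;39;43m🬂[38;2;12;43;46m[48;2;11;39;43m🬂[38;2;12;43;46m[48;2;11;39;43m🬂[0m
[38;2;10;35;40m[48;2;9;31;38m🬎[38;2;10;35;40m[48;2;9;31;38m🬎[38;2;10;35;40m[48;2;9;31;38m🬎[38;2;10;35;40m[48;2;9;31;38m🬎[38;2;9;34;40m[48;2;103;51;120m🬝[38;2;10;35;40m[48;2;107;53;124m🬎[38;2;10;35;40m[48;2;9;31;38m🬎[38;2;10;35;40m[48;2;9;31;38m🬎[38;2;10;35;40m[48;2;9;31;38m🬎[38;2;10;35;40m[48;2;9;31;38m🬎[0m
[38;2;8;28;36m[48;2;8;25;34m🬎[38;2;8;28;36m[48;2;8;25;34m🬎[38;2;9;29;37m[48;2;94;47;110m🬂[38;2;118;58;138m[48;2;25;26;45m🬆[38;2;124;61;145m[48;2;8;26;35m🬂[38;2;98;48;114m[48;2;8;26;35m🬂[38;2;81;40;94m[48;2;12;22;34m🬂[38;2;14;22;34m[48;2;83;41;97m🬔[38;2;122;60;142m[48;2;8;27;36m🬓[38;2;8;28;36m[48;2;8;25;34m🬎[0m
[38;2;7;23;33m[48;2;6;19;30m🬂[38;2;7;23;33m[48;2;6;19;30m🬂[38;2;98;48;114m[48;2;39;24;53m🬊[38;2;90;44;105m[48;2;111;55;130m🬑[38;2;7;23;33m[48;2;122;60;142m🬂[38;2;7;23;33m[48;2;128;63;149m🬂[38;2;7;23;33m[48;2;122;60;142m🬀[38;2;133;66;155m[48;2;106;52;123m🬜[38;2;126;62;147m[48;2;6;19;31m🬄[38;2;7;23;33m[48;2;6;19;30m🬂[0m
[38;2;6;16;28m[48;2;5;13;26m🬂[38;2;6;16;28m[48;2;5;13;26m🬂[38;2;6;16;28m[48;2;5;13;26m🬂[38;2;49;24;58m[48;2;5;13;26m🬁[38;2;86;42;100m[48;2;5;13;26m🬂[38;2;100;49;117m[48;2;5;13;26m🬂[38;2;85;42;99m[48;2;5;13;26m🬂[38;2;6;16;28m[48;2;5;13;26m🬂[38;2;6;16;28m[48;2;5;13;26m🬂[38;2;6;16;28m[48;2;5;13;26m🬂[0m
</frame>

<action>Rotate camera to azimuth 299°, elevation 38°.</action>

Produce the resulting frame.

<frame>
[38;2;12;43;46m[48;2;11;39;43m🬂[38;2;12;43;46m[48;2;11;39;43m🬂[38;2;12;43;46m[48;2;11;39;43m🬂[38;2;12;43;46m[48;2;11;39;43m🬂[38;2;12;43;46m[48;2;11;39;43m🬂[38;2;12;43;46m[48;2;11;39;43m🬂[38;2;12;43;46m[48;2;11;39;43m🬂[38;2;12;43;46m[48;2;11;39;43m🬂[38;2;12;43;46m[48;2;11;39;43m🬂[38;2;12;43;46m[48;2;11;39;43m🬂[0m
[38;2;10;35;40m[48;2;9;31;38m🬎[38;2;10;35;40m[48;2;9;31;38m🬎[38;2;10;35;40m[48;2;9;31;38m🬎[38;2;9;34;40m[48;2;119;59;138m🬝[38;2;10;35;40m[48;2;140;71;163m🬎[38;2;10;35;40m[48;2;151;83;173m🬎[38;2;10;35;40m[48;2;118;59;138m🬎[38;2;10;35;40m[48;2;9;31;38m🬎[38;2;10;35;40m[48;2;9;31;38m🬎[38;2;10;35;40m[48;2;9;31;38m🬎[0m
[38;2;8;28;36m[48;2;8;25;34m🬎[38;2;8;28;36m[48;2;8;25;34m🬎[38;2;9;29;37m[48;2;94;46;109m🬀[38;2;96;47;112m[48;2;8;25;34m🬆[38;2;80;40;94m[48;2;8;26;35m🬀[38;2;8;28;36m[48;2;8;25;34m🬎[38;2;73;36;85m[48;2;8;26;35m🬂[38;2;90;44;105m[48;2;26;23;42m🬨[38;2;106;53;124m[48;2;8;27;36m🬓[38;2;8;28;36m[48;2;8;25;34m🬎[0m
[38;2;7;23;33m[48;2;6;19;30m🬂[38;2;7;23;33m[48;2;6;19;30m🬂[38;2;108;53;126m[48;2;6;18;30m🬬[38;2;31;25;49m[48;2;109;54;127m🬂[38;2;7;21;32m[48;2;115;56;134m🬎[38;2;7;21;32m[48;2;111;55;129m🬎[38;2;7;22;32m[48;2;108;53;126m🬆[38;2;42;21;49m[48;2;120;59;140m🬀[38;2;121;60;141m[48;2;6;19;31m🬄[38;2;7;23;33m[48;2;6;19;30m🬂[0m
[38;2;6;16;28m[48;2;5;13;26m🬂[38;2;6;16;28m[48;2;5;13;26m🬂[38;2;6;16;28m[48;2;5;13;26m🬂[38;2;121;60;141m[48;2;5;13;26m🬂[38;2;123;61;143m[48;2;5;12;26m🬎[38;2;157;91;178m[48;2;5;12;26m🬎[38;2;129;64;150m[48;2;5;12;26m🬆[38;2;126;62;146m[48;2;5;13;26m🬀[38;2;6;16;28m[48;2;5;13;26m🬂[38;2;6;16;28m[48;2;5;13;26m🬂[0m
</frame>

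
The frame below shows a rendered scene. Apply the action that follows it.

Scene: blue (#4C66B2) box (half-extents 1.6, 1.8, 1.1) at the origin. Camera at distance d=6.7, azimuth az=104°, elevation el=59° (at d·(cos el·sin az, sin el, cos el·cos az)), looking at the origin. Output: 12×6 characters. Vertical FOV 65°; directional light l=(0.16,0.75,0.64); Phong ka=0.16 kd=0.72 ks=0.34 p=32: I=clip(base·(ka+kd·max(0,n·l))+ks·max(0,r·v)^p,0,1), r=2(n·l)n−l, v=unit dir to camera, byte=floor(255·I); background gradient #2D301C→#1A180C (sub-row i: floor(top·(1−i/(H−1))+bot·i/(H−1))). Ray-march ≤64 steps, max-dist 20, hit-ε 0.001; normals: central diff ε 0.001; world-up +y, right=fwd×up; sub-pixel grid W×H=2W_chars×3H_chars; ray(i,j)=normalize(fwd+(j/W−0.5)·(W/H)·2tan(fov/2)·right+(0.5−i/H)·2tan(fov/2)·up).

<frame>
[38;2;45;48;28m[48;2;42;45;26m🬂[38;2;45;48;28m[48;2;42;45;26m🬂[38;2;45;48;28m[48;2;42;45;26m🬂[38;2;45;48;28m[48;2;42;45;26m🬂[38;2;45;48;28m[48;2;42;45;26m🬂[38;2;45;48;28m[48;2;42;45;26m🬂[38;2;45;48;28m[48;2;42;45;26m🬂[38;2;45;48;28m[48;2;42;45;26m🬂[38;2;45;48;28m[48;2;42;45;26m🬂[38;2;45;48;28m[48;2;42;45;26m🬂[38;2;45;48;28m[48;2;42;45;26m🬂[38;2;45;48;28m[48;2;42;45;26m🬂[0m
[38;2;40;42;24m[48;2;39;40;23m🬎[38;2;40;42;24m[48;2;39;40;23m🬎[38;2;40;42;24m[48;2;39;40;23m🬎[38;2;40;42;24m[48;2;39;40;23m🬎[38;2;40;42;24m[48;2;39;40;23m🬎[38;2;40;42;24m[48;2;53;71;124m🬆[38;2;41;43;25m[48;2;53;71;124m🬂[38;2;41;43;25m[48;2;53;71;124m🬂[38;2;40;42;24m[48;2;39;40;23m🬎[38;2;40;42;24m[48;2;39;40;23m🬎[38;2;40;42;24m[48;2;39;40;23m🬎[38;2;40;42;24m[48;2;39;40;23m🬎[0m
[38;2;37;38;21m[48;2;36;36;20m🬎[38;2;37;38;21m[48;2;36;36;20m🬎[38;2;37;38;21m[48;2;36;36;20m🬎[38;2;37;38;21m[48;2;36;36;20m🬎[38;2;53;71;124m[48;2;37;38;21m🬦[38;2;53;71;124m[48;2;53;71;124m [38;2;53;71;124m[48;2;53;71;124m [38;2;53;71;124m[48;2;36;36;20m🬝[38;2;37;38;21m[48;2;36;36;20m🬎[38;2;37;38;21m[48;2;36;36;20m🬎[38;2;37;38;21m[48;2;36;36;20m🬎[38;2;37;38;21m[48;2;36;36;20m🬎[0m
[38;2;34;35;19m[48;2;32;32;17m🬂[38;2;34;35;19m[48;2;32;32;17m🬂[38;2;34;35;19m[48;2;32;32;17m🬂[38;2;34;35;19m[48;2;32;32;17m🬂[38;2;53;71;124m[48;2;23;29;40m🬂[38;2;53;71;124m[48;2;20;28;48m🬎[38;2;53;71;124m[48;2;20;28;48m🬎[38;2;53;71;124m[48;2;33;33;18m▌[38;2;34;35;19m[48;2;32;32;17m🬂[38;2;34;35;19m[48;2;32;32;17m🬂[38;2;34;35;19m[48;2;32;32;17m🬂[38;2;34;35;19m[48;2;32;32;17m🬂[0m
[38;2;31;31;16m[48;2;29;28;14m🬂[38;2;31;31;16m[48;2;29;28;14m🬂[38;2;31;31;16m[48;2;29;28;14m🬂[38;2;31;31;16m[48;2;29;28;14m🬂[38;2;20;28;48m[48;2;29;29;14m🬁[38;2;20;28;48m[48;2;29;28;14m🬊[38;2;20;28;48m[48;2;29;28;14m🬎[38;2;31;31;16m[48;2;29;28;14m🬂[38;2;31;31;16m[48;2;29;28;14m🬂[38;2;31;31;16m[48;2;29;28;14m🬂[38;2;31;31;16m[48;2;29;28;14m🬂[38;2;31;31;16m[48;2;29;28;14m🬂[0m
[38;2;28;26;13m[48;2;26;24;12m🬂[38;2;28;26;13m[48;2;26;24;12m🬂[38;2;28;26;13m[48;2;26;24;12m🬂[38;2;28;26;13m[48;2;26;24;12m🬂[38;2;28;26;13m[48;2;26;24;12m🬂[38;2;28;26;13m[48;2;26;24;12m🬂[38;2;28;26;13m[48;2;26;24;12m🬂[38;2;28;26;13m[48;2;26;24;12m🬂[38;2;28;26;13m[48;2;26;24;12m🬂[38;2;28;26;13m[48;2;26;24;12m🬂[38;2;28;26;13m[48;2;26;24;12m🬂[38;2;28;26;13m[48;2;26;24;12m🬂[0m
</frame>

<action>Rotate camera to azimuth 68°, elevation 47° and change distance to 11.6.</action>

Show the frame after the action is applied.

<frame>
[38;2;45;48;28m[48;2;42;45;26m🬂[38;2;45;48;28m[48;2;42;45;26m🬂[38;2;45;48;28m[48;2;42;45;26m🬂[38;2;45;48;28m[48;2;42;45;26m🬂[38;2;45;48;28m[48;2;42;45;26m🬂[38;2;45;48;28m[48;2;42;45;26m🬂[38;2;45;48;28m[48;2;42;45;26m🬂[38;2;45;48;28m[48;2;42;45;26m🬂[38;2;45;48;28m[48;2;42;45;26m🬂[38;2;45;48;28m[48;2;42;45;26m🬂[38;2;45;48;28m[48;2;42;45;26m🬂[38;2;45;48;28m[48;2;42;45;26m🬂[0m
[38;2;40;42;24m[48;2;39;40;23m🬎[38;2;40;42;24m[48;2;39;40;23m🬎[38;2;40;42;24m[48;2;39;40;23m🬎[38;2;40;42;24m[48;2;39;40;23m🬎[38;2;40;42;24m[48;2;39;40;23m🬎[38;2;40;42;24m[48;2;39;40;23m🬎[38;2;40;42;24m[48;2;39;40;23m🬎[38;2;40;42;24m[48;2;39;40;23m🬎[38;2;40;42;24m[48;2;39;40;23m🬎[38;2;40;42;24m[48;2;39;40;23m🬎[38;2;40;42;24m[48;2;39;40;23m🬎[38;2;40;42;24m[48;2;39;40;23m🬎[0m
[38;2;37;38;21m[48;2;36;36;20m🬎[38;2;37;38;21m[48;2;36;36;20m🬎[38;2;37;38;21m[48;2;36;36;20m🬎[38;2;37;38;21m[48;2;36;36;20m🬎[38;2;37;38;21m[48;2;36;36;20m🬎[38;2;51;68;119m[48;2;37;38;21m🬩[38;2;53;71;124m[48;2;38;39;22m🬺[38;2;53;71;124m[48;2;37;38;21m🬏[38;2;37;38;21m[48;2;36;36;20m🬎[38;2;37;38;21m[48;2;36;36;20m🬎[38;2;37;38;21m[48;2;36;36;20m🬎[38;2;37;38;21m[48;2;36;36;20m🬎[0m
[38;2;34;35;19m[48;2;32;32;17m🬂[38;2;34;35;19m[48;2;32;32;17m🬂[38;2;34;35;19m[48;2;32;32;17m🬂[38;2;34;35;19m[48;2;32;32;17m🬂[38;2;34;35;19m[48;2;32;32;17m🬂[38;2;47;63;110m[48;2;33;33;18m▐[38;2;53;71;124m[48;2;20;28;48m🬀[38;2;20;28;48m[48;2;32;33;17m🬄[38;2;34;35;19m[48;2;32;32;17m🬂[38;2;34;35;19m[48;2;32;32;17m🬂[38;2;34;35;19m[48;2;32;32;17m🬂[38;2;34;35;19m[48;2;32;32;17m🬂[0m
[38;2;31;31;16m[48;2;29;28;14m🬂[38;2;31;31;16m[48;2;29;28;14m🬂[38;2;31;31;16m[48;2;29;28;14m🬂[38;2;31;31;16m[48;2;29;28;14m🬂[38;2;31;31;16m[48;2;29;28;14m🬂[38;2;31;31;16m[48;2;29;28;14m🬂[38;2;31;31;16m[48;2;29;28;14m🬂[38;2;31;31;16m[48;2;29;28;14m🬂[38;2;31;31;16m[48;2;29;28;14m🬂[38;2;31;31;16m[48;2;29;28;14m🬂[38;2;31;31;16m[48;2;29;28;14m🬂[38;2;31;31;16m[48;2;29;28;14m🬂[0m
[38;2;28;26;13m[48;2;26;24;12m🬂[38;2;28;26;13m[48;2;26;24;12m🬂[38;2;28;26;13m[48;2;26;24;12m🬂[38;2;28;26;13m[48;2;26;24;12m🬂[38;2;28;26;13m[48;2;26;24;12m🬂[38;2;28;26;13m[48;2;26;24;12m🬂[38;2;28;26;13m[48;2;26;24;12m🬂[38;2;28;26;13m[48;2;26;24;12m🬂[38;2;28;26;13m[48;2;26;24;12m🬂[38;2;28;26;13m[48;2;26;24;12m🬂[38;2;28;26;13m[48;2;26;24;12m🬂[38;2;28;26;13m[48;2;26;24;12m🬂[0m
</frame>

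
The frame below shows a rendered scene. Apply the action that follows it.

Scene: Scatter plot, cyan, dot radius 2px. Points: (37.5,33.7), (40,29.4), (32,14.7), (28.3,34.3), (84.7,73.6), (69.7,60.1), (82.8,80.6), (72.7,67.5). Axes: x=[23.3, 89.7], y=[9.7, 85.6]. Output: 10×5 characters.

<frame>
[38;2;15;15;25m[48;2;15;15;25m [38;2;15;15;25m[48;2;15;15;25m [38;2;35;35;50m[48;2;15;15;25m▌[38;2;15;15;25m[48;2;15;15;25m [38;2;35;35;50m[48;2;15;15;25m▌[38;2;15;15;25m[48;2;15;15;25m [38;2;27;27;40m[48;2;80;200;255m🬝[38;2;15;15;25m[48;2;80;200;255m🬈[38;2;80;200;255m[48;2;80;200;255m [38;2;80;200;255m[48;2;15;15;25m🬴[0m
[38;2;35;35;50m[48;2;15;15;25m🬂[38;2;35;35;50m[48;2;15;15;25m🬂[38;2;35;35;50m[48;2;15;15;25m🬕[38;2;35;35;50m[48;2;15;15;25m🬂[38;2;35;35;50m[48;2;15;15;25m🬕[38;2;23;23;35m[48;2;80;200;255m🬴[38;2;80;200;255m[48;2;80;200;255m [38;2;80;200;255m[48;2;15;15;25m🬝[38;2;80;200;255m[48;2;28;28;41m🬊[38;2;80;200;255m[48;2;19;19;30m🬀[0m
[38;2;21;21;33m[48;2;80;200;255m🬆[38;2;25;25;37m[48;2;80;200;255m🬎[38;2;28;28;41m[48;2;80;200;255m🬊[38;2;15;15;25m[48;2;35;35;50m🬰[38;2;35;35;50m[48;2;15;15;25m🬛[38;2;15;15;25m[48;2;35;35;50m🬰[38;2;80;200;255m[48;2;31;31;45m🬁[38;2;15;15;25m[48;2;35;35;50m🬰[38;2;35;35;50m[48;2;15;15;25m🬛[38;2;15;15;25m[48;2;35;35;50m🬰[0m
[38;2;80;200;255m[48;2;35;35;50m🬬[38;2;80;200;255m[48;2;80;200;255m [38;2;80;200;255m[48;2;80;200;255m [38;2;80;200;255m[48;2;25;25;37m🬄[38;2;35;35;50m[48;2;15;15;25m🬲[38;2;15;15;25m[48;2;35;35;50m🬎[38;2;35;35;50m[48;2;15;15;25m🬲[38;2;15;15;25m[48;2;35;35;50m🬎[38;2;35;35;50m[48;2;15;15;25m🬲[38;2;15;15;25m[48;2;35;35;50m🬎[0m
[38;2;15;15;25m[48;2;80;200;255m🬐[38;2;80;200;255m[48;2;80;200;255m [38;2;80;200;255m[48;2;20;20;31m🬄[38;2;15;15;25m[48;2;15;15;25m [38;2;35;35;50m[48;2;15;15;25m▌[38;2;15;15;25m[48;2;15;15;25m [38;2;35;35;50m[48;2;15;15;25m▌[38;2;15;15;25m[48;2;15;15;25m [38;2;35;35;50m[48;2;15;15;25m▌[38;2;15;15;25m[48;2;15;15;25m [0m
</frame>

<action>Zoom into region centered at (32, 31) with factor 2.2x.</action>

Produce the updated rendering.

<frame>
[38;2;15;15;25m[48;2;15;15;25m [38;2;15;15;25m[48;2;15;15;25m [38;2;35;35;50m[48;2;15;15;25m▌[38;2;15;15;25m[48;2;15;15;25m [38;2;35;35;50m[48;2;15;15;25m▌[38;2;15;15;25m[48;2;15;15;25m [38;2;35;35;50m[48;2;15;15;25m▌[38;2;15;15;25m[48;2;15;15;25m [38;2;35;35;50m[48;2;15;15;25m▌[38;2;15;15;25m[48;2;15;15;25m [0m
[38;2;35;35;50m[48;2;15;15;25m🬂[38;2;35;35;50m[48;2;15;15;25m🬂[38;2;31;31;45m[48;2;80;200;255m🬝[38;2;35;35;50m[48;2;80;200;255m🬀[38;2;80;200;255m[48;2;28;28;41m🬱[38;2;28;28;41m[48;2;80;200;255m🬆[38;2;80;200;255m[48;2;35;35;50m🬺[38;2;23;23;35m[48;2;80;200;255m🬬[38;2;35;35;50m[48;2;15;15;25m🬕[38;2;35;35;50m[48;2;15;15;25m🬂[0m
[38;2;15;15;25m[48;2;35;35;50m🬰[38;2;15;15;25m[48;2;35;35;50m🬰[38;2;35;35;50m[48;2;15;15;25m🬛[38;2;80;200;255m[48;2;21;21;33m🬊[38;2;80;200;255m[48;2;27;27;40m🬀[38;2;23;23;35m[48;2;80;200;255m🬺[38;2;80;200;255m[48;2;35;35;50m🬬[38;2;80;200;255m[48;2;80;200;255m [38;2;27;27;40m[48;2;80;200;255m🬸[38;2;15;15;25m[48;2;35;35;50m🬰[0m
[38;2;15;15;25m[48;2;35;35;50m🬎[38;2;15;15;25m[48;2;35;35;50m🬎[38;2;35;35;50m[48;2;15;15;25m🬲[38;2;15;15;25m[48;2;35;35;50m🬎[38;2;27;27;40m[48;2;80;200;255m🬝[38;2;15;15;25m[48;2;35;35;50m🬎[38;2;35;35;50m[48;2;15;15;25m🬲[38;2;80;200;255m[48;2;23;23;35m🬀[38;2;35;35;50m[48;2;15;15;25m🬲[38;2;15;15;25m[48;2;35;35;50m🬎[0m
[38;2;15;15;25m[48;2;15;15;25m [38;2;15;15;25m[48;2;15;15;25m [38;2;35;35;50m[48;2;15;15;25m▌[38;2;15;15;25m[48;2;80;200;255m🬴[38;2;80;200;255m[48;2;80;200;255m [38;2;80;200;255m[48;2;15;15;25m🬛[38;2;35;35;50m[48;2;15;15;25m▌[38;2;15;15;25m[48;2;15;15;25m [38;2;35;35;50m[48;2;15;15;25m▌[38;2;15;15;25m[48;2;15;15;25m [0m
</frame>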